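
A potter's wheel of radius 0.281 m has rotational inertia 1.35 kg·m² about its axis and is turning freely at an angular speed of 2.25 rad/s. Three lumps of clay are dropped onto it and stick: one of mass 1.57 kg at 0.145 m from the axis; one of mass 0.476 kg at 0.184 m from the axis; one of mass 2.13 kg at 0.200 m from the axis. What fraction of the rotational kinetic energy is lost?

The added mass arrives with no angular momentum about the axis, and any external torque about the axis is negligible, so the system's angular momentum is conserved.
Added inertia Σmr² = (1.57)(0.145)² + (0.476)(0.184)² + (2.13)(0.200)² = 0.1343 kg·m²; I_f = 1.350 + 0.1343 = 1.484 kg·m².
ω_f = I_p ω_i / I_f = (1.350)(2.25) / 1.484 = 2.046 rad/s.
KE_i = ½(1.350)(2.250 rad/s)² = 3.417 J; KE_f = ½(1.484)(2.046)² = 3.108 J.
Fraction lost = 0.09050.

fraction ≈ 0.0905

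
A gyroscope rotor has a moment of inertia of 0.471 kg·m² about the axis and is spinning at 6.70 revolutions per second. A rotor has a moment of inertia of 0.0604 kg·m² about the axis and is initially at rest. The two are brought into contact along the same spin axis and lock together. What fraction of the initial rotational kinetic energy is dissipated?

No external torque acts about the common axis, so total angular momentum is conserved.
Taking A's sense as positive: L = (0.4710)(6.70) = 3.156 kg·m²·rev/s.
Combined I = 0.4710 + 0.06040 = 0.5314 kg·m².
ω_f = L / I = 3.156 / 0.5314 = 5.938 rev/s.
KE_i = ½ΣIω² = 417.3 J; KE_f = ½(0.5314)(37.31)² = 369.9 J.
Fraction dissipated = (KE_i − KE_f)/KE_i = 0.1137.

fraction ≈ 0.114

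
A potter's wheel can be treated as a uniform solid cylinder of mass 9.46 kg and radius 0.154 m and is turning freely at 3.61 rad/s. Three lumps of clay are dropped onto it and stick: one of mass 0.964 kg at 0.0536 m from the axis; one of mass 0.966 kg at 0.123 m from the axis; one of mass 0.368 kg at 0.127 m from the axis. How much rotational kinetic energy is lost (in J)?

energy lost ≈ 0.126 J

No external torque acts about the axis; L_before = L_after.
I_p = ½(9.46)(0.154)² = 0.1122 kg·m².
Added inertia Σmr² = (0.964)(0.0536)² + (0.966)(0.123)² + (0.368)(0.127)² = 0.02332 kg·m²; I_f = 0.1122 + 0.02332 = 0.1355 kg·m².
ω_f = I_p ω_i / I_f = (0.1122)(3.61) / 0.1355 = 2.989 rad/s.
KE_i = ½(0.1122)(3.610 rad/s)² = 0.7309 J; KE_f = ½(0.1355)(2.989)² = 0.6051 J.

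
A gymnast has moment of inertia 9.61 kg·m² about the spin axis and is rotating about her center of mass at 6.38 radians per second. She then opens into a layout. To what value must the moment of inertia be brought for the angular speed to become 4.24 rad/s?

I₂ ≈ 14.5 kg·m²

No external torque acts about the spin axis, so angular momentum is conserved.
I₂ = I₁ω₁ / ω₂ = (9.61)(6.38) / (4.24) = 14.46 kg·m².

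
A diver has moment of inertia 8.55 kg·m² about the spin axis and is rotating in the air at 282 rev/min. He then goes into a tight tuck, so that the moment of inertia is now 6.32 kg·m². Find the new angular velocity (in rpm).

Angular momentum about the spin axis is conserved since the torque about it is zero.
ω₂ = I₁ω₁ / I₂ = (8.550)(282 rpm) / (6.320) = 381.5 rpm.

ω₂ ≈ 382 rpm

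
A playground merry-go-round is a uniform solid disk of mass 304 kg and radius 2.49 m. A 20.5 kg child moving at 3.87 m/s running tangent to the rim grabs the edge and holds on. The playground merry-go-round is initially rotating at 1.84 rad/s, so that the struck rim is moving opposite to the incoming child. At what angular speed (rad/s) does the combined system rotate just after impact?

The axle reaction passes through the axle and exerts no torque about it; angular momentum about the axle is conserved through the impact.
I_p = ½(304)(2.49)² = 942.4 kg·m². Taking the sense of the child's angular momentum as positive, L_{child} = m v R = (20.5)(3.87)(2.49) = 197.5 kg·m²/s.
L_i = −I_p ω_p + m v R = −(942.4)(1.84) + 197.5 = -1536 kg·m²/s.
After sticking, I_f = I_p + m R² = 942.4 + (20.5)(2.49)² = 1070 kg·m².
ω_f = L_i / I_f = -1536 / 1070 = -1.437 rad/s.

|ω_f| ≈ 1.44 rad/s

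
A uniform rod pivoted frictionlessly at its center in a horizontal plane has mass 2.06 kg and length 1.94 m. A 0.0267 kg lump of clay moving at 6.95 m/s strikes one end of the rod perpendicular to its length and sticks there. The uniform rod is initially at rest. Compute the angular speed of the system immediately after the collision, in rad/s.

About the pivot the impulsive forces during the collision are internal, so angular momentum about that axis is conserved.
I_p = (1/12)(2.06)(1.94)² = 0.6461 kg·m². Taking the sense of the lump of clay's angular momentum as positive, L_{lump} = m v R = (0.0267)(6.95)(1.94/2) = 0.1800 kg·m²/s.
L_i = 0 + 0.1800 = 0.1800 kg·m²/s.
After sticking, I_f = I_p + m R² = 0.6461 + (0.0267)(1.94/2)² = 0.6712 kg·m².
ω_f = L_i / I_f = 0.1800 / 0.6712 = 0.2682 rad/s.

|ω_f| ≈ 0.268 rad/s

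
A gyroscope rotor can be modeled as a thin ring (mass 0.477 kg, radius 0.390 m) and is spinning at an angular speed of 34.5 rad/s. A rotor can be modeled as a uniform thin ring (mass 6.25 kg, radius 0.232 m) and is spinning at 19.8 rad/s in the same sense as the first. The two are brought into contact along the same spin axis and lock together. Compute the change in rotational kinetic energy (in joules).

No external torque acts about the common axis, so total angular momentum is conserved.
Moments of inertia: I_A = (0.477)(0.390)² = 0.07255 kg·m²; I_B = (6.25)(0.232)² = 0.3364 kg·m².
Taking A's sense as positive: L = (0.07255)(34.5) + (0.3364)(19.8) = 9.164 kg·m²·rad/s.
Combined I = 0.07255 + 0.3364 = 0.4090 kg·m².
ω_f = L / I = 9.164 / 0.4090 = 22.41 rad/s.
KE_i = ½ΣIω² = 109.1 J; KE_f = ½(0.4090)(22.41)² = 102.7 J.

ΔKE ≈ -6.45 J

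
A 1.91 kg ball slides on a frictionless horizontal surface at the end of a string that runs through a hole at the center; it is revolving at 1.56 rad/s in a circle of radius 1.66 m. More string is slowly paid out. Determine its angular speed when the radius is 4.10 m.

No torque about the axis ⇒ m r₁² ω₁ = m r₂² ω₂.
ω₂ = ω₁ (r₁/r₂)² = (1.56)(1.66/4.10)² = 0.2557 rad/s.

ω₂ ≈ 0.256 rad/s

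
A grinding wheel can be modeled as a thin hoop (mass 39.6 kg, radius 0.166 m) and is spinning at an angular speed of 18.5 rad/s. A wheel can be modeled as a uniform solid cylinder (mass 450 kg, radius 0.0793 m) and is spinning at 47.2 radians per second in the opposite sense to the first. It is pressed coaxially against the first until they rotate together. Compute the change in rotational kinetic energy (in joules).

ΔKE ≈ -1330 J

No external torque acts about the common axis, so total angular momentum is conserved.
Moments of inertia: I_A = (39.6)(0.166)² = 1.091 kg·m²; I_B = ½(450)(0.0793)² = 1.415 kg·m².
Taking A's sense as positive: L = (1.091)(18.5) − (1.415)(47.2) = -46.60 kg·m²·rad/s.
Combined I = 1.091 + 1.415 = 2.506 kg·m².
ω_f = L / I = -46.60 / 2.506 = -18.59 rad/s.
KE_i = ½ΣIω² = 1763 J; KE_f = ½(2.506)(18.59)² = 433.2 J.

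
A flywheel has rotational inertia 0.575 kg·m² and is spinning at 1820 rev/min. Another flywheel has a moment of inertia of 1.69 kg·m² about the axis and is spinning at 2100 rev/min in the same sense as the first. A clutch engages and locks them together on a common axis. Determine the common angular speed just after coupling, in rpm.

|ω_f| ≈ 2030 rpm

The coupling torques are internal; angular momentum about the shared axis is conserved.
Taking A's sense as positive: L = (0.5750)(1820) + (1.690)(2100) = 4596 kg·m²·rpm.
Combined I = 0.5750 + 1.690 = 2.265 kg·m².
ω_f = L / I = 4596 / 2.265 = 2029 rpm.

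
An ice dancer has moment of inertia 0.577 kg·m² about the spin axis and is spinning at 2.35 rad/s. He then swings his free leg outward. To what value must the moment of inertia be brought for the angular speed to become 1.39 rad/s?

I₂ ≈ 0.976 kg·m²

With no external torque about the axis, L is conserved: I₁ω₁ = I₂ω₂.
I₂ = I₁ω₁ / ω₂ = (0.577)(2.35) / (1.39) = 0.9755 kg·m².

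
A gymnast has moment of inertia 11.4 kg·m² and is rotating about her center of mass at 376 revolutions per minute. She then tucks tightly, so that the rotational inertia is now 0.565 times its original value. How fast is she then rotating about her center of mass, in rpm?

ω₂ ≈ 665 rpm

With no external torque about the axis, L is conserved: I₁ω₁ = I₂ω₂.
I₂ = 0.565 × 11.4 = 6.441 kg·m².
ω₂ = I₁ω₁ / I₂ = (11.40)(376 rpm) / (6.441) = 665.5 rpm.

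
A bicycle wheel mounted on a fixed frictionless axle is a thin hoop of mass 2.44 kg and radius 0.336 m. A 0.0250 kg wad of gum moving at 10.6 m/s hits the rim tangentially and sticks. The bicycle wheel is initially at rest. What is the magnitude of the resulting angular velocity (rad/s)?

|ω_f| ≈ 0.320 rad/s

The axle reaction passes through the axle and exerts no torque about it; angular momentum about the axle is conserved through the impact.
I_p = (2.44)(0.336)² = 0.2755 kg·m². Taking the sense of the wad of gum's angular momentum as positive, L_{wad} = m v R = (0.0250)(10.6)(0.336) = 0.08904 kg·m²/s.
L_i = 0 + 0.08904 = 0.08904 kg·m²/s.
After sticking, I_f = I_p + m R² = 0.2755 + (0.0250)(0.336)² = 0.2783 kg·m².
ω_f = L_i / I_f = 0.08904 / 0.2783 = 0.3200 rad/s.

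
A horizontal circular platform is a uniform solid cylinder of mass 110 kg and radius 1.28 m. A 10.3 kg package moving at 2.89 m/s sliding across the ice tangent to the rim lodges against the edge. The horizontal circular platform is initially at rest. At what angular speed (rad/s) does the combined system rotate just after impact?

|ω_f| ≈ 0.356 rad/s

About the central axle the impulsive forces during the collision are internal, so angular momentum about that axis is conserved.
I_p = ½(110)(1.28)² = 90.11 kg·m². Taking the sense of the package's angular momentum as positive, L_{package} = m v R = (10.3)(2.89)(1.28) = 38.10 kg·m²/s.
L_i = 0 + 38.10 = 38.10 kg·m²/s.
After sticking, I_f = I_p + m R² = 90.11 + (10.3)(1.28)² = 107.0 kg·m².
ω_f = L_i / I_f = 38.10 / 107.0 = 0.3561 rad/s.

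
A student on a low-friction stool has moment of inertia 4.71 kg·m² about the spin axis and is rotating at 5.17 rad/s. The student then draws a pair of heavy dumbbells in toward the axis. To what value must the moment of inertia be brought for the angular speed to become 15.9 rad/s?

No external torque acts about the spin axis, so angular momentum is conserved.
I₂ = I₁ω₁ / ω₂ = (4.71)(5.17) / (15.9) = 1.531 kg·m².

I₂ ≈ 1.53 kg·m²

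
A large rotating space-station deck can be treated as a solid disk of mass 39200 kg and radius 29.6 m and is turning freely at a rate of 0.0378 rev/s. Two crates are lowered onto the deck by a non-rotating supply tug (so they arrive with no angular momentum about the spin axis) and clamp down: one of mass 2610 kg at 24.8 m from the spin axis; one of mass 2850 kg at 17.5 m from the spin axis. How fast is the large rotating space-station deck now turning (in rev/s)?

The added mass arrives with no angular momentum about the spin axis, and any external torque about the spin axis is negligible, so the system's angular momentum is conserved.
I_p = ½(39200)(29.6)² = 1.717e+07 kg·m².
Added inertia Σmr² = (2610)(24.8)² + (2850)(17.5)² = 2.478e+06 kg·m²; I_f = 1.717e+07 + 2.478e+06 = 1.965e+07 kg·m².
ω_f = I_p ω_i / I_f = (1.717e+07)(0.0378) / 1.965e+07 = 0.03303 rev/s.

ω_f ≈ 0.0330 rev/s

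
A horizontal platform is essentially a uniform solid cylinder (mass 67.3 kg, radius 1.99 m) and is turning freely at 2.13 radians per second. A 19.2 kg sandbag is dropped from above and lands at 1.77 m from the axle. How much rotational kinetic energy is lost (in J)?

The added mass arrives with no angular momentum about the axle, and any external torque about the axle is negligible, so the system's angular momentum is conserved.
I_p = ½(67.3)(1.99)² = 133.3 kg·m².
Added inertia Σmr² = (19.2)(1.77)² = 60.15 kg·m²; I_f = 133.3 + 60.15 = 193.4 kg·m².
ω_f = I_p ω_i / I_f = (133.3)(2.13) / 193.4 = 1.468 rad/s.
KE_i = ½(133.3)(2.130 rad/s)² = 302.3 J; KE_f = ½(193.4)(1.468)² = 208.3 J.

energy lost ≈ 94.0 J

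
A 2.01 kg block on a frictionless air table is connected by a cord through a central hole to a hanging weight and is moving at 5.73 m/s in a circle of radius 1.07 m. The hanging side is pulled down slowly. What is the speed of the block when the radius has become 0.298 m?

The only horizontal force on the mass is along the cord (radial), so it exerts no torque about the hole and angular momentum m v r is conserved.
v₂ = v₁ r₁ / r₂ = (5.73)(1.07) / (0.298) = 20.57 m/s.

v₂ ≈ 20.6 m/s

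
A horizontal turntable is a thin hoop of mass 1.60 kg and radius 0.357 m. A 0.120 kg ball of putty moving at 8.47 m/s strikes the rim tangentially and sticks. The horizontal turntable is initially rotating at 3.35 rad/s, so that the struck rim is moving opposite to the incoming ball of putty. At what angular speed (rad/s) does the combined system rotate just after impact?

|ω_f| ≈ 1.46 rad/s

The axle reaction passes through the axle and exerts no torque about it; angular momentum about the axle is conserved through the impact.
I_p = (1.60)(0.357)² = 0.2039 kg·m². Taking the sense of the ball of putty's angular momentum as positive, L_{ball} = m v R = (0.120)(8.47)(0.357) = 0.3629 kg·m²/s.
L_i = −I_p ω_p + m v R = −(0.2039)(3.35) + 0.3629 = -0.3203 kg·m²/s.
After sticking, I_f = I_p + m R² = 0.2039 + (0.120)(0.357)² = 0.2192 kg·m².
ω_f = L_i / I_f = -0.3203 / 0.2192 = -1.461 rad/s.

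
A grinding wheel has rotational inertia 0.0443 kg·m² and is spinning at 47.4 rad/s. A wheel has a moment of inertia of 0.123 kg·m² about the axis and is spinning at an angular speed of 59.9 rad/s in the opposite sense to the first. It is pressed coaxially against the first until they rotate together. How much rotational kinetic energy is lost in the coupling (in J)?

The coupling torques are internal; angular momentum about the shared axis is conserved.
Taking A's sense as positive: L = (0.04430)(47.4) − (0.1230)(59.9) = -5.268 kg·m²·rad/s.
Combined I = 0.04430 + 0.1230 = 0.1673 kg·m².
ω_f = L / I = -5.268 / 0.1673 = -31.49 rad/s.
KE_i = ½ΣIω² = 270.4 J; KE_f = ½(0.1673)(31.49)² = 82.94 J.

ΔKE lost ≈ 187 J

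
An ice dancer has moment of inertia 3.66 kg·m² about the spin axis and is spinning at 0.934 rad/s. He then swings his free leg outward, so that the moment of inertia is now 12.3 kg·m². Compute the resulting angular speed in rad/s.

ω₂ ≈ 0.278 rad/s

Angular momentum about the spin axis is conserved since the torque about it is zero.
ω₂ = I₁ω₁ / I₂ = (3.660)(0.934 rad/s) / (12.30) = 0.2779 rad/s.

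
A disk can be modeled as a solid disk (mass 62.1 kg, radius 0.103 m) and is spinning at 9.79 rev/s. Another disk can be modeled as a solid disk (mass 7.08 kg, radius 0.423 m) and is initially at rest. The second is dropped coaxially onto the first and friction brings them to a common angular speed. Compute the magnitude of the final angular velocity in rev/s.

|ω_f| ≈ 3.35 rev/s

No external torque acts about the common axis, so total angular momentum is conserved.
Moments of inertia: I_A = ½(62.1)(0.103)² = 0.3294 kg·m²; I_B = ½(7.08)(0.423)² = 0.6334 kg·m².
Taking A's sense as positive: L = (0.3294)(9.79) = 3.225 kg·m²·rev/s.
Combined I = 0.3294 + 0.6334 = 0.9628 kg·m².
ω_f = L / I = 3.225 / 0.9628 = 3.349 rev/s.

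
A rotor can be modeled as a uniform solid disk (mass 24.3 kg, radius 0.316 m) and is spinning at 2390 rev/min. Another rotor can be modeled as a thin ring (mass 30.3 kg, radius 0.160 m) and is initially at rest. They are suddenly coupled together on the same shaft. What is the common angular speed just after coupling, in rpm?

|ω_f| ≈ 1460 rpm

The coupling torques are internal; angular momentum about the shared axis is conserved.
Moments of inertia: I_A = ½(24.3)(0.316)² = 1.213 kg·m²; I_B = (30.3)(0.160)² = 0.7757 kg·m².
Taking A's sense as positive: L = (1.213)(2390) = 2900 kg·m²·rpm.
Combined I = 1.213 + 0.7757 = 1.989 kg·m².
ω_f = L / I = 2900 / 1.989 = 1458 rpm.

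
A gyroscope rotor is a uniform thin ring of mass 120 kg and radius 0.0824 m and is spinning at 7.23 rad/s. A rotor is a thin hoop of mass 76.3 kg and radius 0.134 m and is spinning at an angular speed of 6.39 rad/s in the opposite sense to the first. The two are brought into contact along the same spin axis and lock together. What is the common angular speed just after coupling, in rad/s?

The coupling torques are internal; angular momentum about the shared axis is conserved.
Moments of inertia: I_A = (120)(0.0824)² = 0.8148 kg·m²; I_B = (76.3)(0.134)² = 1.370 kg·m².
Taking A's sense as positive: L = (0.8148)(7.23) − (1.370)(6.39) = -2.864 kg·m²·rad/s.
Combined I = 0.8148 + 1.370 = 2.185 kg·m².
ω_f = L / I = -2.864 / 2.185 = -1.311 rad/s.

|ω_f| ≈ 1.31 rad/s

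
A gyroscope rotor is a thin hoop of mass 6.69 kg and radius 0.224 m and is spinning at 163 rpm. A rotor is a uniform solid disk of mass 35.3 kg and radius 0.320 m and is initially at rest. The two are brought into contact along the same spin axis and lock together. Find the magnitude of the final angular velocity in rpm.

|ω_f| ≈ 25.5 rpm

No external torque acts about the common axis, so total angular momentum is conserved.
Moments of inertia: I_A = (6.69)(0.224)² = 0.3357 kg·m²; I_B = ½(35.3)(0.320)² = 1.807 kg·m².
Taking A's sense as positive: L = (0.3357)(163) = 54.72 kg·m²·rpm.
Combined I = 0.3357 + 1.807 = 2.143 kg·m².
ω_f = L / I = 54.72 / 2.143 = 25.53 rpm.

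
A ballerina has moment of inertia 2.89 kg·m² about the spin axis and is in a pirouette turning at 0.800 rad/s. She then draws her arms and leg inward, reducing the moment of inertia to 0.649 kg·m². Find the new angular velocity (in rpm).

ω₂ ≈ 34.0 rpm

With no external torque about the axis, L is conserved: I₁ω₁ = I₂ω₂.
ω₂ = I₁ω₁ / I₂ = (2.890)(0.800 rad/s) / (0.6490) = 3.562 rad/s = 34.02 rpm.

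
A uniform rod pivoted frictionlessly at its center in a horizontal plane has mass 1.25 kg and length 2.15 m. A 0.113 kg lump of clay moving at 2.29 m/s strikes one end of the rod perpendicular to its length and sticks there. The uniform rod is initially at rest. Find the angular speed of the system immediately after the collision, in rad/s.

About the pivot the impulsive forces during the collision are internal, so angular momentum about that axis is conserved.
I_p = (1/12)(1.25)(2.15)² = 0.4815 kg·m². Taking the sense of the lump of clay's angular momentum as positive, L_{lump} = m v R = (0.113)(2.29)(2.15/2) = 0.2782 kg·m²/s.
L_i = 0 + 0.2782 = 0.2782 kg·m²/s.
After sticking, I_f = I_p + m R² = 0.4815 + (0.113)(2.15/2)² = 0.6121 kg·m².
ω_f = L_i / I_f = 0.2782 / 0.6121 = 0.4545 rad/s.

|ω_f| ≈ 0.454 rad/s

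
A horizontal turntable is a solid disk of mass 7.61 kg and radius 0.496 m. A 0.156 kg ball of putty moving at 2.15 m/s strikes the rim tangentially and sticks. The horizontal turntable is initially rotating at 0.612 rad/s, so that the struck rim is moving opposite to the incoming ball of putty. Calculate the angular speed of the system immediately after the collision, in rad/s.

About the axle the impulsive forces during the collision are internal, so angular momentum about that axis is conserved.
I_p = ½(7.61)(0.496)² = 0.9361 kg·m². Taking the sense of the ball of putty's angular momentum as positive, L_{ball} = m v R = (0.156)(2.15)(0.496) = 0.1664 kg·m²/s.
L_i = −I_p ω_p + m v R = −(0.9361)(0.612) + 0.1664 = -0.4065 kg·m²/s.
After sticking, I_f = I_p + m R² = 0.9361 + (0.156)(0.496)² = 0.9745 kg·m².
ω_f = L_i / I_f = -0.4065 / 0.9745 = -0.4172 rad/s.

|ω_f| ≈ 0.417 rad/s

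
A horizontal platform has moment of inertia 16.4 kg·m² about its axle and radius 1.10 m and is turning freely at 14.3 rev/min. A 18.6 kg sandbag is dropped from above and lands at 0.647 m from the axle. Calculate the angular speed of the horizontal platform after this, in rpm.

ω_f ≈ 9.70 rpm

No external torque acts about the axle; L_before = L_after.
Added inertia Σmr² = (18.6)(0.647)² = 7.786 kg·m²; I_f = 16.40 + 7.786 = 24.19 kg·m².
ω_f = I_p ω_i / I_f = (16.40)(14.3) / 24.19 = 9.696 rpm.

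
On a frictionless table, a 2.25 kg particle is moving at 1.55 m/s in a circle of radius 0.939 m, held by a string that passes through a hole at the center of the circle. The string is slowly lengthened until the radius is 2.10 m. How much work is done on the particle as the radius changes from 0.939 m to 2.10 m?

The only horizontal force on the mass is along the cord (radial), so it exerts no torque about the hole and angular momentum m v r is conserved.
v₂ = v₁ r₁ / r₂ = (1.55)(0.939) / (2.10) = 0.6931 m/s.
W = ΔKE = ½m(v₂² − v₁²) = -2.162 J.

W ≈ -2.16 J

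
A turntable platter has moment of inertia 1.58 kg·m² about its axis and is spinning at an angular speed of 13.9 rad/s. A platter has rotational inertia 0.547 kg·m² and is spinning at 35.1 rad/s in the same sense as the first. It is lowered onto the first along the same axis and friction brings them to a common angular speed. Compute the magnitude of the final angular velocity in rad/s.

The coupling torques are internal; angular momentum about the shared axis is conserved.
Taking A's sense as positive: L = (1.580)(13.9) + (0.5470)(35.1) = 41.16 kg·m²·rad/s.
Combined I = 1.580 + 0.5470 = 2.127 kg·m².
ω_f = L / I = 41.16 / 2.127 = 19.35 rad/s.

|ω_f| ≈ 19.4 rad/s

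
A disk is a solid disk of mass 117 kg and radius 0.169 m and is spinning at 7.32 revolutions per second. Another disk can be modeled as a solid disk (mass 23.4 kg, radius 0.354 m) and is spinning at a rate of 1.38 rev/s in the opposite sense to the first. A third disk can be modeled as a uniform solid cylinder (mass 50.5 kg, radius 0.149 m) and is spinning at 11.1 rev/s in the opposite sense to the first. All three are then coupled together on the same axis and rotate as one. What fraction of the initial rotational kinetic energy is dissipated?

fraction ≈ 0.973

The coupling torques are internal; angular momentum about the shared axis is conserved.
Moments of inertia: I_A = ½(117)(0.169)² = 1.671 kg·m²; I_B = ½(23.4)(0.354)² = 1.466 kg·m²; I_C = ½(50.5)(0.149)² = 0.5606 kg·m².
Taking A's sense as positive: L = (1.671)(7.32) − (1.466)(1.38) − (0.5606)(11.1) = 3.985 kg·m²·rev/s.
Combined I = 1.671 + 1.466 + 0.5606 = 3.698 kg·m².
ω_f = L / I = 3.985 / 3.698 = 1.078 rev/s.
KE_i = ½ΣIω² = 3186 J; KE_f = ½(3.698)(6.771)² = 84.76 J.
Fraction dissipated = (KE_i − KE_f)/KE_i = 0.9734.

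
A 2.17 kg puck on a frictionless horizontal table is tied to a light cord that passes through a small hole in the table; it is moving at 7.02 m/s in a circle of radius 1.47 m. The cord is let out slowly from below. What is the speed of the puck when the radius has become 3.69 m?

v₂ ≈ 2.80 m/s

The only horizontal force on the mass is along the cord (radial), so it exerts no torque about the hole and angular momentum m v r is conserved.
v₂ = v₁ r₁ / r₂ = (7.02)(1.47) / (3.69) = 2.797 m/s.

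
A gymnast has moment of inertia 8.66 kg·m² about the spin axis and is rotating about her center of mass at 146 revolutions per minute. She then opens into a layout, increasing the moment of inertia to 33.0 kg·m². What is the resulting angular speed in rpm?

With no external torque about the axis, L is conserved: I₁ω₁ = I₂ω₂.
ω₂ = I₁ω₁ / I₂ = (8.660)(146 rpm) / (33.00) = 38.31 rpm.

ω₂ ≈ 38.3 rpm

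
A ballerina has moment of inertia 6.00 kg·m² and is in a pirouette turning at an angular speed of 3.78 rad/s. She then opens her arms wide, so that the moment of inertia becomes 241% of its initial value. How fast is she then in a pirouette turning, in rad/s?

No external torque acts about the spin axis, so angular momentum is conserved.
I₂ = 2.41 × 6.00 = 14.46 kg·m².
ω₂ = I₁ω₁ / I₂ = (6.000)(3.78 rad/s) / (14.46) = 1.568 rad/s.

ω₂ ≈ 1.57 rad/s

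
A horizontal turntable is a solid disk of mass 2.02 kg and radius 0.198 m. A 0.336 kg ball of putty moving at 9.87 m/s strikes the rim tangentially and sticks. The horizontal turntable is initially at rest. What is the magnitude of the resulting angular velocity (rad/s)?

About the axle the impulsive forces during the collision are internal, so angular momentum about that axis is conserved.
I_p = ½(2.02)(0.198)² = 0.03960 kg·m². Taking the sense of the ball of putty's angular momentum as positive, L_{ball} = m v R = (0.336)(9.87)(0.198) = 0.6566 kg·m²/s.
L_i = 0 + 0.6566 = 0.6566 kg·m²/s.
After sticking, I_f = I_p + m R² = 0.03960 + (0.336)(0.198)² = 0.05277 kg·m².
ω_f = L_i / I_f = 0.6566 / 0.05277 = 12.44 rad/s.

|ω_f| ≈ 12.4 rad/s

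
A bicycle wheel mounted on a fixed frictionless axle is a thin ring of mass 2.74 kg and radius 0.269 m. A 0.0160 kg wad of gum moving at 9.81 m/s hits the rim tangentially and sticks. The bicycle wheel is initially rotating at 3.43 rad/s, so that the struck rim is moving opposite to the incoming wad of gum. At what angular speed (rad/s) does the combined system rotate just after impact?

|ω_f| ≈ 3.20 rad/s

About the axle the impulsive forces during the collision are internal, so angular momentum about that axis is conserved.
I_p = (2.74)(0.269)² = 0.1983 kg·m². Taking the sense of the wad of gum's angular momentum as positive, L_{wad} = m v R = (0.0160)(9.81)(0.269) = 0.04222 kg·m²/s.
L_i = −I_p ω_p + m v R = −(0.1983)(3.43) + 0.04222 = -0.6378 kg·m²/s.
After sticking, I_f = I_p + m R² = 0.1983 + (0.0160)(0.269)² = 0.1994 kg·m².
ω_f = L_i / I_f = -0.6378 / 0.1994 = -3.198 rad/s.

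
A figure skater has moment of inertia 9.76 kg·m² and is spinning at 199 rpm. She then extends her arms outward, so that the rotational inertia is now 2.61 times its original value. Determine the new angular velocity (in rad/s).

Angular momentum about the spin axis is conserved since the torque about it is zero.
I₂ = 2.61 × 9.76 = 25.47 kg·m².
ω₂ = I₁ω₁ / I₂ = (9.760)(199 rpm) / (25.47) = 76.25 rpm = 7.984 rad/s.

ω₂ ≈ 7.98 rad/s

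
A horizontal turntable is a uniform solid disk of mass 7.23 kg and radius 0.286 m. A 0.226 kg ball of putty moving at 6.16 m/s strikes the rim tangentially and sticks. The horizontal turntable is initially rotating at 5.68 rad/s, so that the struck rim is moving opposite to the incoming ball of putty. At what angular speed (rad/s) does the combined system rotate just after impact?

About the axle the impulsive forces during the collision are internal, so angular momentum about that axis is conserved.
I_p = ½(7.23)(0.286)² = 0.2957 kg·m². Taking the sense of the ball of putty's angular momentum as positive, L_{ball} = m v R = (0.226)(6.16)(0.286) = 0.3982 kg·m²/s.
L_i = −I_p ω_p + m v R = −(0.2957)(5.68) + 0.3982 = -1.281 kg·m²/s.
After sticking, I_f = I_p + m R² = 0.2957 + (0.226)(0.286)² = 0.3142 kg·m².
ω_f = L_i / I_f = -1.281 / 0.3142 = -4.078 rad/s.

|ω_f| ≈ 4.08 rad/s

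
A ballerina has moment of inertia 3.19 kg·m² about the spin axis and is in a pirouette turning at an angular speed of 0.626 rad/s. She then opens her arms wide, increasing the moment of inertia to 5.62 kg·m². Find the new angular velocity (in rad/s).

Angular momentum about the spin axis is conserved since the torque about it is zero.
ω₂ = I₁ω₁ / I₂ = (3.190)(0.626 rad/s) / (5.620) = 0.3553 rad/s.

ω₂ ≈ 0.355 rad/s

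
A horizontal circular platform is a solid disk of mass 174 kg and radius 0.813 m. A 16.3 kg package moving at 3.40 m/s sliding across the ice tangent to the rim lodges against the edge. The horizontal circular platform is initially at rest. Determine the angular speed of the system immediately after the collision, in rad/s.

The axle reaction passes through the central axle and exerts no torque about it; angular momentum about the central axle is conserved through the impact.
I_p = ½(174)(0.813)² = 57.50 kg·m². Taking the sense of the package's angular momentum as positive, L_{package} = m v R = (16.3)(3.40)(0.813) = 45.06 kg·m²/s.
L_i = 0 + 45.06 = 45.06 kg·m²/s.
After sticking, I_f = I_p + m R² = 57.50 + (16.3)(0.813)² = 68.28 kg·m².
ω_f = L_i / I_f = 45.06 / 68.28 = 0.6599 rad/s.

|ω_f| ≈ 0.660 rad/s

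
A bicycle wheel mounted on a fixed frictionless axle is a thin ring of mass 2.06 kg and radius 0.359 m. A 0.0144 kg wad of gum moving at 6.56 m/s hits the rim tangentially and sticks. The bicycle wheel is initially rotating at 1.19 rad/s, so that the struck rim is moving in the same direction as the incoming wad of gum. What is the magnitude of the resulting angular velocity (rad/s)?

About the axle the impulsive forces during the collision are internal, so angular momentum about that axis is conserved.
I_p = (2.06)(0.359)² = 0.2655 kg·m². Taking the sense of the wad of gum's angular momentum as positive, L_{wad} = m v R = (0.0144)(6.56)(0.359) = 0.03391 kg·m²/s.
L_i = +I_p ω_p + m v R = +(0.2655)(1.19) + 0.03391 = 0.3499 kg·m²/s.
After sticking, I_f = I_p + m R² = 0.2655 + (0.0144)(0.359)² = 0.2674 kg·m².
ω_f = L_i / I_f = 0.3499 / 0.2674 = 1.309 rad/s.

|ω_f| ≈ 1.31 rad/s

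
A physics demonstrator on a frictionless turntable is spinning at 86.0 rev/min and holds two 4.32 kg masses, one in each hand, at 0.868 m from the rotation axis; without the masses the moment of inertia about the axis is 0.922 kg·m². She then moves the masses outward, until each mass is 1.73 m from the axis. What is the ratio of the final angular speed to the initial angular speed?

ω₂/ω₁ ≈ 0.277

Angular momentum about the spin axis is conserved since the torque about it is zero.
I₁ = 0.922 + 2(4.32)(0.868)² = 7.432 kg·m²; I₂ = 0.922 + 2(4.32)(1.73)² = 26.78 kg·m².
ω₂/ω₁ = I₁/I₂ = 7.432 / 26.78 = 0.2775.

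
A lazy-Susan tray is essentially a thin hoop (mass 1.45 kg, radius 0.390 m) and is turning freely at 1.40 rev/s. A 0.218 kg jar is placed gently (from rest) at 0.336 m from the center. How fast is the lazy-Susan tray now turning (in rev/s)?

ω_f ≈ 1.26 rev/s

No external torque acts about the center; L_before = L_after.
I_p = (1.45)(0.390)² = 0.2205 kg·m².
Added inertia Σmr² = (0.218)(0.336)² = 0.02461 kg·m²; I_f = 0.2205 + 0.02461 = 0.2452 kg·m².
ω_f = I_p ω_i / I_f = (0.2205)(1.40) / 0.2452 = 1.259 rev/s.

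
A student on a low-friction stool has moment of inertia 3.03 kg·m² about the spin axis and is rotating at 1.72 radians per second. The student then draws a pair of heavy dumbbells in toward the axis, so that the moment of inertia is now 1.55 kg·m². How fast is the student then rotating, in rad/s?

With no external torque about the axis, L is conserved: I₁ω₁ = I₂ω₂.
ω₂ = I₁ω₁ / I₂ = (3.030)(1.72 rad/s) / (1.550) = 3.362 rad/s.

ω₂ ≈ 3.36 rad/s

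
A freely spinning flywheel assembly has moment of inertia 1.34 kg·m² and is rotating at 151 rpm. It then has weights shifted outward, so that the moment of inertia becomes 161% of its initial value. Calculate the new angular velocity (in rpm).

ω₂ ≈ 93.8 rpm

No external torque acts about the spin axis, so angular momentum is conserved.
I₂ = 1.61 × 1.34 = 2.157 kg·m².
ω₂ = I₁ω₁ / I₂ = (1.340)(151 rpm) / (2.157) = 93.79 rpm.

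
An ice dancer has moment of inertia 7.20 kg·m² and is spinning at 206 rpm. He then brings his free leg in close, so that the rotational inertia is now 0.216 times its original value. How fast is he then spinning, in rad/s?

ω₂ ≈ 99.9 rad/s

No external torque acts about the spin axis, so angular momentum is conserved.
I₂ = 0.216 × 7.20 = 1.555 kg·m².
ω₂ = I₁ω₁ / I₂ = (7.200)(206 rpm) / (1.555) = 953.7 rpm = 99.87 rad/s.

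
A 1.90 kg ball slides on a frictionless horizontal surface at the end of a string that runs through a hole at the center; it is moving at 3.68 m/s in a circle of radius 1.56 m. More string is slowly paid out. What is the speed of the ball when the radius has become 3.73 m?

The only horizontal force on the mass is along the cord (radial), so it exerts no torque about the hole and angular momentum m v r is conserved.
v₂ = v₁ r₁ / r₂ = (3.68)(1.56) / (3.73) = 1.539 m/s.

v₂ ≈ 1.54 m/s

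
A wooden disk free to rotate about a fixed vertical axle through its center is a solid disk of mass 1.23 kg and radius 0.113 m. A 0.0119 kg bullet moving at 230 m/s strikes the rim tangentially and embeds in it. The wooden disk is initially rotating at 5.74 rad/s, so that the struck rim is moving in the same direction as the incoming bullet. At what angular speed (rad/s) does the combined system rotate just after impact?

|ω_f| ≈ 44.3 rad/s

The axle reaction passes through the axle and exerts no torque about it; angular momentum about the axle is conserved through the impact.
I_p = ½(1.23)(0.113)² = 0.007853 kg·m². Taking the sense of the bullet's angular momentum as positive, L_{bullet} = m v R = (0.0119)(230)(0.113) = 0.3093 kg·m²/s.
L_i = +I_p ω_p + m v R = +(0.007853)(5.74) + 0.3093 = 0.3544 kg·m²/s.
After sticking, I_f = I_p + m R² = 0.007853 + (0.0119)(0.113)² = 0.008005 kg·m².
ω_f = L_i / I_f = 0.3544 / 0.008005 = 44.27 rad/s.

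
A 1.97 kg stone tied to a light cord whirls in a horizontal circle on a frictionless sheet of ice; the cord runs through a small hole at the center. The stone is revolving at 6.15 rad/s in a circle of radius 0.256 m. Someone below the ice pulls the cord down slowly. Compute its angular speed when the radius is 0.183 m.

ω₂ ≈ 12.0 rad/s

The constraining force is radial, so m r² ω about the center is conserved.
ω₂ = ω₁ (r₁/r₂)² = (6.15)(0.256/0.183)² = 12.04 rad/s.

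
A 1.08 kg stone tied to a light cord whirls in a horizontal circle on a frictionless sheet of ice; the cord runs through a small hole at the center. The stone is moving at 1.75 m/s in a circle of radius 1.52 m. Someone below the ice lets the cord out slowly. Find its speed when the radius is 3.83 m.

The only horizontal force on the mass is along the cord (radial), so it exerts no torque about the hole and angular momentum m v r is conserved.
v₂ = v₁ r₁ / r₂ = (1.75)(1.52) / (3.83) = 0.6945 m/s.

v₂ ≈ 0.695 m/s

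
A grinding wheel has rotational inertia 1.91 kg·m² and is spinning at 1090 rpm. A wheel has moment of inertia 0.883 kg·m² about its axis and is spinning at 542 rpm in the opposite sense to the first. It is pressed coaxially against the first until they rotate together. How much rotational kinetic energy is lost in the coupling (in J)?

No external torque acts about the common axis, so total angular momentum is conserved.
Taking A's sense as positive: L = (1.910)(1090) − (0.8830)(542) = 1603 kg·m²·rpm.
Combined I = 1.910 + 0.8830 = 2.793 kg·m².
ω_f = L / I = 1603 / 2.793 = 574.0 rpm.
KE_i = ½ΣIω² = 13860 J; KE_f = ½(2.793)(60.11)² = 5047 J.

ΔKE lost ≈ 8820 J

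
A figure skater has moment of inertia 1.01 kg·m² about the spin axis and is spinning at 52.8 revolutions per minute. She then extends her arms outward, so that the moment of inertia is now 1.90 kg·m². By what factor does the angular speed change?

ω₂/ω₁ ≈ 0.532

With no external torque about the axis, L is conserved: I₁ω₁ = I₂ω₂.
ω₂/ω₁ = I₁/I₂ = 1.010 / 1.900 = 0.5316.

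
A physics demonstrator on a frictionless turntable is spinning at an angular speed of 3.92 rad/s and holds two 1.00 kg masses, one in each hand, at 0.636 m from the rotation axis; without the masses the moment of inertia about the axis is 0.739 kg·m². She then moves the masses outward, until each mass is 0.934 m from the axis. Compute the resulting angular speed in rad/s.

With no external torque about the axis, L is conserved: I₁ω₁ = I₂ω₂.
I₁ = 0.739 + 2(1.00)(0.636)² = 1.548 kg·m²; I₂ = 0.739 + 2(1.00)(0.934)² = 2.484 kg·m².
ω₂ = I₁ω₁ / I₂ = (1.548)(3.92 rad/s) / (2.484) = 2.443 rad/s.

ω₂ ≈ 2.44 rad/s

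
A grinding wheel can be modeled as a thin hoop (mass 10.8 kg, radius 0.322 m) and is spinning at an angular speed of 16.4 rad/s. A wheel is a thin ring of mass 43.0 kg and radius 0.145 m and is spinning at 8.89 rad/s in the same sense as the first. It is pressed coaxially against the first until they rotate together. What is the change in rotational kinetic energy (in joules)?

No external torque acts about the common axis, so total angular momentum is conserved.
Moments of inertia: I_A = (10.8)(0.322)² = 1.120 kg·m²; I_B = (43.0)(0.145)² = 0.9041 kg·m².
Taking A's sense as positive: L = (1.120)(16.4) + (0.9041)(8.89) = 26.40 kg·m²·rad/s.
Combined I = 1.120 + 0.9041 = 2.024 kg·m².
ω_f = L / I = 26.40 / 2.024 = 13.05 rad/s.
KE_i = ½ΣIω² = 186.3 J; KE_f = ½(2.024)(13.05)² = 172.2 J.

ΔKE ≈ -14.1 J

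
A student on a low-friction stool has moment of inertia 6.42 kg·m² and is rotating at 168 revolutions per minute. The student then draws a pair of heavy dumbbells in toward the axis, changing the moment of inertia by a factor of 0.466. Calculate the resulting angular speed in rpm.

No external torque acts about the spin axis, so angular momentum is conserved.
I₂ = 0.466 × 6.42 = 2.992 kg·m².
ω₂ = I₁ω₁ / I₂ = (6.420)(168 rpm) / (2.992) = 360.5 rpm.

ω₂ ≈ 361 rpm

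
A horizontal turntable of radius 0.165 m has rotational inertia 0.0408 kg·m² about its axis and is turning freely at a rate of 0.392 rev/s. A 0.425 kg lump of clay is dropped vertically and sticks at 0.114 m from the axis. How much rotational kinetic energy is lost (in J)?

No external torque acts about the axis; L_before = L_after.
Added inertia Σmr² = (0.425)(0.114)² = 0.005523 kg·m²; I_f = 0.04080 + 0.005523 = 0.04632 kg·m².
ω_f = I_p ω_i / I_f = (0.04080)(0.392) / 0.04632 = 0.3453 rev/s.
KE_i = ½(0.04080)(2.463 rad/s)² = 0.1238 J; KE_f = ½(0.04632)(2.169)² = 0.1090 J.

energy lost ≈ 0.0148 J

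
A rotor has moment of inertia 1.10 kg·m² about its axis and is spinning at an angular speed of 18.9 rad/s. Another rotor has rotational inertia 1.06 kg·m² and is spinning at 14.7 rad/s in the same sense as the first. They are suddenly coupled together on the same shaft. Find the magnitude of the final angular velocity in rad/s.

|ω_f| ≈ 16.8 rad/s

The coupling torques are internal; angular momentum about the shared axis is conserved.
Taking A's sense as positive: L = (1.100)(18.9) + (1.060)(14.7) = 36.37 kg·m²·rad/s.
Combined I = 1.100 + 1.060 = 2.160 kg·m².
ω_f = L / I = 36.37 / 2.160 = 16.84 rad/s.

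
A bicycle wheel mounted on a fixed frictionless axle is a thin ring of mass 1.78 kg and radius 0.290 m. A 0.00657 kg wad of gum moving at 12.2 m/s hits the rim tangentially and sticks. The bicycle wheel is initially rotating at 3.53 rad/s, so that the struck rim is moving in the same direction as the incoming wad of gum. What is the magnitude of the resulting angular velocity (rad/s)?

The axle reaction passes through the axle and exerts no torque about it; angular momentum about the axle is conserved through the impact.
I_p = (1.78)(0.290)² = 0.1497 kg·m². Taking the sense of the wad of gum's angular momentum as positive, L_{wad} = m v R = (0.00657)(12.2)(0.290) = 0.02324 kg·m²/s.
L_i = +I_p ω_p + m v R = +(0.1497)(3.53) + 0.02324 = 0.5517 kg·m²/s.
After sticking, I_f = I_p + m R² = 0.1497 + (0.00657)(0.290)² = 0.1503 kg·m².
ω_f = L_i / I_f = 0.5517 / 0.1503 = 3.672 rad/s.

|ω_f| ≈ 3.67 rad/s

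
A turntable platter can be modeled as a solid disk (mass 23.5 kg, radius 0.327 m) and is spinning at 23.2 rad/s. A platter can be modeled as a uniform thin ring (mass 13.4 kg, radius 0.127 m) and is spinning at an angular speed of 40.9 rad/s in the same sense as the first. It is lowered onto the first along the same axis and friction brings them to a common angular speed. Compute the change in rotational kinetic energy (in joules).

No external torque acts about the common axis, so total angular momentum is conserved.
Moments of inertia: I_A = ½(23.5)(0.327)² = 1.256 kg·m²; I_B = (13.4)(0.127)² = 0.2161 kg·m².
Taking A's sense as positive: L = (1.256)(23.2) + (0.2161)(40.9) = 37.99 kg·m²·rad/s.
Combined I = 1.256 + 0.2161 = 1.473 kg·m².
ω_f = L / I = 37.99 / 1.473 = 25.80 rad/s.
KE_i = ½ΣIω² = 518.9 J; KE_f = ½(1.473)(25.80)² = 490.0 J.

ΔKE ≈ -28.9 J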